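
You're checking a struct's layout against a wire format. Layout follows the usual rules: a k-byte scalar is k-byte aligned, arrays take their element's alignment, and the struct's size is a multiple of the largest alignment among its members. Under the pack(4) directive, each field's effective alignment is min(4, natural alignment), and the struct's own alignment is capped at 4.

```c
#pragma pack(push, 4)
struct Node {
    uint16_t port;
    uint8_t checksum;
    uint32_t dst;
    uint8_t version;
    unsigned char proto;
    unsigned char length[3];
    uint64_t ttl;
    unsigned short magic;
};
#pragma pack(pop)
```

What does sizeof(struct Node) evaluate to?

@0: port [2B, align 2] → 2
@2: checksum [1B, align 1] → 3
+1 pad (align 4)
@4: dst [4B, align 4] → 8
@8: version [1B, align 1] → 9
@9: proto [1B, align 1] → 10
@10: length [3B, align 1] → 13
+3 pad (align 4)
@16: ttl [8B, align 4] → 24
@24: magic [2B, align 2] → 26
+2 tail pad (align 4)
size 28, align 4

28 bytes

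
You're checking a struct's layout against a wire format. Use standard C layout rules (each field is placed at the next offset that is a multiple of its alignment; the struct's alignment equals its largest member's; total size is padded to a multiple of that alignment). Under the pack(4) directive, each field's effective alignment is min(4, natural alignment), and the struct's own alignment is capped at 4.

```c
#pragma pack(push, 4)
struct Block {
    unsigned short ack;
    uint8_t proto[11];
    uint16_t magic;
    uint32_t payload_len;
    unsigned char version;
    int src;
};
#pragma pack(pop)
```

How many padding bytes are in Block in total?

@0: ack [2B, align 2] → 2
@2: proto [11B, align 1] → 13
+1 pad (align 2)
@14: magic [2B, align 2] → 16
@16: payload_len [4B, align 4] → 20
@20: version [1B, align 1] → 21
+3 pad (align 4)
@24: src [4B, align 4] → 28
size 28, align 4
data bytes 24, size 28 → padding 4

4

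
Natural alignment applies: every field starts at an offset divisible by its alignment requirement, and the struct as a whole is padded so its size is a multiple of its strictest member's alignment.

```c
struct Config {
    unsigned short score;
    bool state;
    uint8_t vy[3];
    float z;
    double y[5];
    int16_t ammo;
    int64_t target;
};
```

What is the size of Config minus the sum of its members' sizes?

0..2  score  (2B, 2-aligned)
2..3  state  (1B, 1-aligned)
3..6  vy  (3B, 1-aligned)
6..8  -- padding (2B)
8..12  z  (4B, 4-aligned)
12..16  -- padding (4B)
16..56  y  (40B, 8-aligned)
56..58  ammo  (2B, 2-aligned)
58..64  -- padding (6B)
64..72  target  (8B, 8-aligned)
sizeof = 72, alignof = 8
data bytes 60, size 72 → padding 12

12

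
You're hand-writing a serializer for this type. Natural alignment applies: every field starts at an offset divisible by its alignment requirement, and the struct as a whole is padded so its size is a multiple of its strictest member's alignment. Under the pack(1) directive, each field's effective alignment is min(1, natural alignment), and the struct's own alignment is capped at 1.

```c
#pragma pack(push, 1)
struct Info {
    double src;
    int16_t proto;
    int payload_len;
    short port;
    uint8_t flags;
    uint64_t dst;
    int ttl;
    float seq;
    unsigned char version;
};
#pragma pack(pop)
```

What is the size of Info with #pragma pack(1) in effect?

@0: src [8B, align 1] → 8
@8: proto [2B, align 1] → 10
@10: payload_len [4B, align 1] → 14
@14: port [2B, align 1] → 16
@16: flags [1B, align 1] → 17
@17: dst [8B, align 1] → 25
@25: ttl [4B, align 1] → 29
@29: seq [4B, align 1] → 33
@33: version [1B, align 1] → 34
size 34, align 1

34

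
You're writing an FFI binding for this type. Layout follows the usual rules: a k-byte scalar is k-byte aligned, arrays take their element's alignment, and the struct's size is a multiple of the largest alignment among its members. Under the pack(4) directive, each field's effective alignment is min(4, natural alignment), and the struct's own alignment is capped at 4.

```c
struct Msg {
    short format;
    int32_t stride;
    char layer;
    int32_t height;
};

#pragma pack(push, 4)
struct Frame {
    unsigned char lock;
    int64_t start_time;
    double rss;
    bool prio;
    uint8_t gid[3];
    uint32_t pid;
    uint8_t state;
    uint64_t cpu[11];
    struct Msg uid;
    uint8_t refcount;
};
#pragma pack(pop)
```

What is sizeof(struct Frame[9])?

1260

Msg: @0: format [2B, align 2] → 2; +2 pad (align 4); @4: stride [4B, align 4] → 8; @8: layer [1B, align 1] → 9; +3 pad (align 4); @12: height [4B, align 4] → 16; size 16, align 4
@0: lock [1B, align 1] → 1
+3 pad (align 4)
@4: start_time [8B, align 4] → 12
@12: rss [8B, align 4] → 20
@20: prio [1B, align 1] → 21
@21: gid [3B, align 1] → 24
@24: pid [4B, align 4] → 28
@28: state [1B, align 1] → 29
+3 pad (align 4)
@32: cpu [88B, align 4] → 120
@120: uid [16B, align 4] → 136
@136: refcount [1B, align 1] → 137
+3 tail pad (align 4)
size 140, align 4
array of 9: 9 × 140 = 1260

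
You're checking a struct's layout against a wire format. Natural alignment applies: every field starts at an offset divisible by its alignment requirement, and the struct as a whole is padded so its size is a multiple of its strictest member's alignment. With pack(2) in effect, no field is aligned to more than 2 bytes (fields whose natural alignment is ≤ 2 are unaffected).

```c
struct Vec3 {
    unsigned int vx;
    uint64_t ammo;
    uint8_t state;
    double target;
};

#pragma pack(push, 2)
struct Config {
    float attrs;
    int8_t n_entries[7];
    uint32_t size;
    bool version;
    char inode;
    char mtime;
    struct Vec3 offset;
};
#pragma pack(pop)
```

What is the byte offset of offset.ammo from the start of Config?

28

Vec3: vx at 0 (size 4, align 4) → ends 4; pad 4 to align 8 for ammo; ammo at 8 (size 8, align 8) → ends 16; state at 16 (size 1, align 1) → ends 17; pad 7 to align 8 for target; target at 24 (size 8, align 8) → ends 32; total 32 bytes, alignment 8
attrs at 0 (size 4, align 2) → ends 4
n_entries at 4 (size 7, align 1) → ends 11
pad 1 to align 2 for size
size at 12 (size 4, align 2) → ends 16
version at 16 (size 1, align 1) → ends 17
inode at 17 (size 1, align 1) → ends 18
mtime at 18 (size 1, align 1) → ends 19
pad 1 to align 2 for offset
offset at 20 (size 32, align 2) → ends 52
within Vec3: ammo at 8
20 + 8 = 28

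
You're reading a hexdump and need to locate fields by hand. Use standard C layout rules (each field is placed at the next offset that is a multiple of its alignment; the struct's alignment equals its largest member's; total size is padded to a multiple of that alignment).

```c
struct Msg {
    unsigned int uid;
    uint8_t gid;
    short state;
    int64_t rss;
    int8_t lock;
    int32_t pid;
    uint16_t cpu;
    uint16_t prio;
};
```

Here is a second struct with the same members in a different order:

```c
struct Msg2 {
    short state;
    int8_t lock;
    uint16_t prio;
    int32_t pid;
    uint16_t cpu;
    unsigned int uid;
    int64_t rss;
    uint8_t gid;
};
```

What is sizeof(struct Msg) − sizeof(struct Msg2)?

uid at 0 (size 4, align 4) → ends 4
gid at 4 (size 1, align 1) → ends 5
pad 1 to align 2 for state
state at 6 (size 2, align 2) → ends 8
rss at 8 (size 8, align 8) → ends 16
lock at 16 (size 1, align 1) → ends 17
pad 3 to align 4 for pid
pid at 20 (size 4, align 4) → ends 24
cpu at 24 (size 2, align 2) → ends 26
prio at 26 (size 2, align 2) → ends 28
tail pad 4 to reach multiple of 8
total 32 bytes, alignment 8
— Msg2 —
state at 0 (size 2, align 2) → ends 2
lock at 2 (size 1, align 1) → ends 3
pad 1 to align 2 for prio
prio at 4 (size 2, align 2) → ends 6
pad 2 to align 4 for pid
pid at 8 (size 4, align 4) → ends 12
cpu at 12 (size 2, align 2) → ends 14
pad 2 to align 4 for uid
uid at 16 (size 4, align 4) → ends 20
pad 4 to align 8 for rss
rss at 24 (size 8, align 8) → ends 32
gid at 32 (size 1, align 1) → ends 33
tail pad 7 to reach multiple of 8
total 40 bytes, alignment 8
32 − 40 = -8

-8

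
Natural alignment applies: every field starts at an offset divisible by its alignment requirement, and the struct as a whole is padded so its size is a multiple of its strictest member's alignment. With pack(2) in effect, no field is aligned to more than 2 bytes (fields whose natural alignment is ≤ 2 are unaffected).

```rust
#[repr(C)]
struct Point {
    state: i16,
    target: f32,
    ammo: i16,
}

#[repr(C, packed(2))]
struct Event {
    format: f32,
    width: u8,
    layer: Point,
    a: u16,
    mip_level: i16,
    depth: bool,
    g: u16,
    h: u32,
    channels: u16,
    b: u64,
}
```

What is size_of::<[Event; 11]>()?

440

Point: 0..2  state  (2B, 2-aligned); 2..4  -- padding (2B); 4..8  target  (4B, 4-aligned); 8..10  ammo  (2B, 2-aligned); 10..12  -- tail padding (2B); sizeof = 12, alignof = 4
0..4  format  (4B, 2-aligned)
4..5  width  (1B, 1-aligned)
5..6  -- padding (1B)
6..18  layer  (12B, 2-aligned)
18..20  a  (2B, 2-aligned)
20..22  mip_level  (2B, 2-aligned)
22..23  depth  (1B, 1-aligned)
23..24  -- padding (1B)
24..26  g  (2B, 2-aligned)
26..30  h  (4B, 2-aligned)
30..32  channels  (2B, 2-aligned)
32..40  b  (8B, 2-aligned)
sizeof = 40, alignof = 2
array of 11: 11 × 40 = 440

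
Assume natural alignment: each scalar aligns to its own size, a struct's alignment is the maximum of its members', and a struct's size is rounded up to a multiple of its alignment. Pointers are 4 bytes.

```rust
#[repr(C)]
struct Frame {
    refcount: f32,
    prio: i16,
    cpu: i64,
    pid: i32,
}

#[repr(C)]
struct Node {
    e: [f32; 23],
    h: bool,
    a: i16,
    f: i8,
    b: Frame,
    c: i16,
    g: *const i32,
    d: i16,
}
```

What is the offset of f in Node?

96

Frame: refcount at 0 (size 4, align 4) → ends 4; prio at 4 (size 2, align 2) → ends 6; pad 2 to align 8 for cpu; cpu at 8 (size 8, align 8) → ends 16; pid at 16 (size 4, align 4) → ends 20; tail pad 4 to reach multiple of 8; total 24 bytes, alignment 8
e at 0 (size 92, align 4) → ends 92
h at 92 (size 1, align 1) → ends 93
pad 1 to align 2 for a
a at 94 (size 2, align 2) → ends 96
f at 96 (size 1, align 1) → ends 97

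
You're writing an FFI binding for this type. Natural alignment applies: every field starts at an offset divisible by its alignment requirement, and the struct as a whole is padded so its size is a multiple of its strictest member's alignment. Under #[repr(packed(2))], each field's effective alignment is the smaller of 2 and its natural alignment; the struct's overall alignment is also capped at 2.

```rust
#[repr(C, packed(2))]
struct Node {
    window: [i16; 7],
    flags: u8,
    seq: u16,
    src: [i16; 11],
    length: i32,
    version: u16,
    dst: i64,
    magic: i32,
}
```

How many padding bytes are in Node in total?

1

@0: window [14B, align 2] → 14
@14: flags [1B, align 1] → 15
+1 pad (align 2)
@16: seq [2B, align 2] → 18
@18: src [22B, align 2] → 40
@40: length [4B, align 2] → 44
@44: version [2B, align 2] → 46
@46: dst [8B, align 2] → 54
@54: magic [4B, align 2] → 58
size 58, align 2
data bytes 57, size 58 → padding 1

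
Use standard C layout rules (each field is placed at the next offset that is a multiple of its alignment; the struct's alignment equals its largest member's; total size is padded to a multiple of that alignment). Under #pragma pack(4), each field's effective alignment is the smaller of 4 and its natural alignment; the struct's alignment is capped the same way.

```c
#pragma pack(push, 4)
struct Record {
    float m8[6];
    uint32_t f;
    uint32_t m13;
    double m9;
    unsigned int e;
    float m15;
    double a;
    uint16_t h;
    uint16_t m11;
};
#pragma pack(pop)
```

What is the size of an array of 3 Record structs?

180

m8 at 0 (size 24, align 4) → ends 24
f at 24 (size 4, align 4) → ends 28
m13 at 28 (size 4, align 4) → ends 32
m9 at 32 (size 8, align 4) → ends 40
e at 40 (size 4, align 4) → ends 44
m15 at 44 (size 4, align 4) → ends 48
a at 48 (size 8, align 4) → ends 56
h at 56 (size 2, align 2) → ends 58
m11 at 58 (size 2, align 2) → ends 60
total 60 bytes, alignment 4
array of 3: 3 × 60 = 180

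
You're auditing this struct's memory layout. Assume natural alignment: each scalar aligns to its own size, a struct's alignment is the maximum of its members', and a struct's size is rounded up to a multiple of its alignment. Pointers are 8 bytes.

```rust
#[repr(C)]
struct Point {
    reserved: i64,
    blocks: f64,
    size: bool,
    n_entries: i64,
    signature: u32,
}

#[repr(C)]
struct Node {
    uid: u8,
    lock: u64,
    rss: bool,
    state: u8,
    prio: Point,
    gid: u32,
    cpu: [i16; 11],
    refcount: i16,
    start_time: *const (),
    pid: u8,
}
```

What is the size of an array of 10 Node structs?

Point: 0..8  reserved  (8B, 8-aligned); 8..16  blocks  (8B, 8-aligned); 16..17  size  (1B, 1-aligned); 17..24  -- padding (7B); 24..32  n_entries  (8B, 8-aligned); 32..36  signature  (4B, 4-aligned); 36..40  -- tail padding (4B); sizeof = 40, alignof = 8
0..1  uid  (1B, 1-aligned)
1..8  -- padding (7B)
8..16  lock  (8B, 8-aligned)
16..17  rss  (1B, 1-aligned)
17..18  state  (1B, 1-aligned)
18..24  -- padding (6B)
24..64  prio  (40B, 8-aligned)
64..68  gid  (4B, 4-aligned)
68..90  cpu  (22B, 2-aligned)
90..92  refcount  (2B, 2-aligned)
92..96  -- padding (4B)
96..104  start_time  (8B, 8-aligned)
104..105  pid  (1B, 1-aligned)
105..112  -- tail padding (7B)
sizeof = 112, alignof = 8
array of 10: 10 × 112 = 1120

1120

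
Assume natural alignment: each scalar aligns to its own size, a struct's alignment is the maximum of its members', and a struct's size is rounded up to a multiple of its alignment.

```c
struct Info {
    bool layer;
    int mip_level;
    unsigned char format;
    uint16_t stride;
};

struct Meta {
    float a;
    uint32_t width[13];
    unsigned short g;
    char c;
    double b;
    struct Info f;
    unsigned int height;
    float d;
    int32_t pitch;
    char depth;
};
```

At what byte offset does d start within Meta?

Info: 0..1  layer  (1B, 1-aligned); 1..4  -- padding (3B); 4..8  mip_level  (4B, 4-aligned); 8..9  format  (1B, 1-aligned); 9..10  -- padding (1B); 10..12  stride  (2B, 2-aligned); sizeof = 12, alignof = 4
0..4  a  (4B, 4-aligned)
4..56  width  (52B, 4-aligned)
56..58  g  (2B, 2-aligned)
58..59  c  (1B, 1-aligned)
59..64  -- padding (5B)
64..72  b  (8B, 8-aligned)
72..84  f  (12B, 4-aligned)
84..88  height  (4B, 4-aligned)
88..92  d  (4B, 4-aligned)

88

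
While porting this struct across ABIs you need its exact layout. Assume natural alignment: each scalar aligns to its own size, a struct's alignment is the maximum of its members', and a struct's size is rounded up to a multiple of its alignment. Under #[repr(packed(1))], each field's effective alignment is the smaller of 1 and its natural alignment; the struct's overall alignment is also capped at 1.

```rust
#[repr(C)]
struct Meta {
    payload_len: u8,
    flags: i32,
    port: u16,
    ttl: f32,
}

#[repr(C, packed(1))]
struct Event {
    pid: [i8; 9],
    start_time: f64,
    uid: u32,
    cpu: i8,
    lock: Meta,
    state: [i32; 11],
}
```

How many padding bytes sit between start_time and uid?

0

Meta: @0: payload_len [1B, align 1] → 1; +3 pad (align 4); @4: flags [4B, align 4] → 8; @8: port [2B, align 2] → 10; +2 pad (align 4); @12: ttl [4B, align 4] → 16; size 16, align 4
@0: pid [9B, align 1] → 9
@9: start_time [8B, align 1] → 17
@17: uid [4B, align 1] → 21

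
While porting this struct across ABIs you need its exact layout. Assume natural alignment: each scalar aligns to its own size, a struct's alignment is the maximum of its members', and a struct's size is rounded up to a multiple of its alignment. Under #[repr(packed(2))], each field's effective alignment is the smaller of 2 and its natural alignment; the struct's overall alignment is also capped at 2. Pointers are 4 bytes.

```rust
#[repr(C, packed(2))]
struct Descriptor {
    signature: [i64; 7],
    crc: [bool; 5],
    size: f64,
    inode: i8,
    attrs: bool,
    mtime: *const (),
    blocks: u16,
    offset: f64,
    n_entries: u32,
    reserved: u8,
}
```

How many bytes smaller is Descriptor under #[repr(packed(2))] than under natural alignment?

12

natural layout:
  @0: signature [56B, align 8] → 56
  @56: crc [5B, align 1] → 61
  +3 pad (align 8)
  @64: size [8B, align 8] → 72
  @72: inode [1B, align 1] → 73
  @73: attrs [1B, align 1] → 74
  +2 pad (align 4)
  @76: mtime [4B, align 4] → 80
  @80: blocks [2B, align 2] → 82
  +6 pad (align 8)
  @88: offset [8B, align 8] → 96
  @96: n_entries [4B, align 4] → 100
  @100: reserved [1B, align 1] → 101
  +3 tail pad (align 8)
  size 104, align 8
packed(2) layout:
  @0: signature [56B, align 2] → 56
  @56: crc [5B, align 1] → 61
  +1 pad (align 2)
  @62: size [8B, align 2] → 70
  @70: inode [1B, align 1] → 71
  @71: attrs [1B, align 1] → 72
  @72: mtime [4B, align 2] → 76
  @76: blocks [2B, align 2] → 78
  @78: offset [8B, align 2] → 86
  @86: n_entries [4B, align 2] → 90
  @90: reserved [1B, align 1] → 91
  +1 tail pad (align 2)
  size 92, align 2
104 − 92 = 12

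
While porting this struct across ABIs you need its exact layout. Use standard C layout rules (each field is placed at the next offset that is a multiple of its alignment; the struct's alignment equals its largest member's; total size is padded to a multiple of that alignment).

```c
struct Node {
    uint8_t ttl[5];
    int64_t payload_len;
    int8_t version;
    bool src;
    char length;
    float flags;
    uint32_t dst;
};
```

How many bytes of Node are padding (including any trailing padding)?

8

ttl at 0 (size 5, align 1) → ends 5
pad 3 to align 8 for payload_len
payload_len at 8 (size 8, align 8) → ends 16
version at 16 (size 1, align 1) → ends 17
src at 17 (size 1, align 1) → ends 18
length at 18 (size 1, align 1) → ends 19
pad 1 to align 4 for flags
flags at 20 (size 4, align 4) → ends 24
dst at 24 (size 4, align 4) → ends 28
tail pad 4 to reach multiple of 8
total 32 bytes, alignment 8
data bytes 24, size 32 → padding 8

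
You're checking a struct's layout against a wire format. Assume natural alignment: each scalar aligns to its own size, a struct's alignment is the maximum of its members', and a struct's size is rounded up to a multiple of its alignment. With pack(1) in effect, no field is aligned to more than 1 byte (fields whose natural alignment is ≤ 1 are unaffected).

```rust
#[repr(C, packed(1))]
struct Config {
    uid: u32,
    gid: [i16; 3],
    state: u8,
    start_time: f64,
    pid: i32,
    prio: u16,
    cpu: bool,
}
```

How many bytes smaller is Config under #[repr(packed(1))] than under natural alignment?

6

natural layout:
  0..4  uid  (4B, 4-aligned)
  4..10  gid  (6B, 2-aligned)
  10..11  state  (1B, 1-aligned)
  11..16  -- padding (5B)
  16..24  start_time  (8B, 8-aligned)
  24..28  pid  (4B, 4-aligned)
  28..30  prio  (2B, 2-aligned)
  30..31  cpu  (1B, 1-aligned)
  31..32  -- tail padding (1B)
  sizeof = 32, alignof = 8
packed(1) layout:
  0..4  uid  (4B, 1-aligned)
  4..10  gid  (6B, 1-aligned)
  10..11  state  (1B, 1-aligned)
  11..19  start_time  (8B, 1-aligned)
  19..23  pid  (4B, 1-aligned)
  23..25  prio  (2B, 1-aligned)
  25..26  cpu  (1B, 1-aligned)
  sizeof = 26, alignof = 1
32 − 26 = 6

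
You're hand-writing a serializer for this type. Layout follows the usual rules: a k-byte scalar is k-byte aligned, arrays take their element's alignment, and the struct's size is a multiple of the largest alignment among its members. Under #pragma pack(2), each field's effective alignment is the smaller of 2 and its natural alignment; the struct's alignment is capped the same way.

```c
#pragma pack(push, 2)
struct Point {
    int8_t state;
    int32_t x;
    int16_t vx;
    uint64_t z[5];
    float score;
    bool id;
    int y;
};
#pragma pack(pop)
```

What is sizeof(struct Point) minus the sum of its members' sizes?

@0: state [1B, align 1] → 1
+1 pad (align 2)
@2: x [4B, align 2] → 6
@6: vx [2B, align 2] → 8
@8: z [40B, align 2] → 48
@48: score [4B, align 2] → 52
@52: id [1B, align 1] → 53
+1 pad (align 2)
@54: y [4B, align 2] → 58
size 58, align 2
data bytes 56, size 58 → padding 2

2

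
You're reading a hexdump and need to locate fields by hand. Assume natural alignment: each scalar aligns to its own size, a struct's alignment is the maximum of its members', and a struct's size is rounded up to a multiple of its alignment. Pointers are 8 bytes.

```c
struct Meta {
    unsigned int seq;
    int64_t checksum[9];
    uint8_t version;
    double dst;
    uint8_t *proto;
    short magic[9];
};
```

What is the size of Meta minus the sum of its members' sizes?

17

seq at 0 (size 4, align 4) → ends 4
pad 4 to align 8 for checksum
checksum at 8 (size 72, align 8) → ends 80
version at 80 (size 1, align 1) → ends 81
pad 7 to align 8 for dst
dst at 88 (size 8, align 8) → ends 96
proto at 96 (size 8, align 8) → ends 104
magic at 104 (size 18, align 2) → ends 122
tail pad 6 to reach multiple of 8
total 128 bytes, alignment 8
data bytes 111, size 128 → padding 17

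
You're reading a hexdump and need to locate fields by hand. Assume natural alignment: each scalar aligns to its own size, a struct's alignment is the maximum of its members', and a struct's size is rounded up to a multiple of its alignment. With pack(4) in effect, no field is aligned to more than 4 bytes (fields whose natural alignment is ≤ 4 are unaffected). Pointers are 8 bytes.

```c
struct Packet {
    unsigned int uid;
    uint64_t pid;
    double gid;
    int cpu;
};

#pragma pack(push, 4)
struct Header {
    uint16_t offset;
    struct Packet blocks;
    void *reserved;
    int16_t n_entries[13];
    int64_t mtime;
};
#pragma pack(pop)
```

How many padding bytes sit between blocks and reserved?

0

Packet: @0: uid [4B, align 4] → 4; +4 pad (align 8); @8: pid [8B, align 8] → 16; @16: gid [8B, align 8] → 24; @24: cpu [4B, align 4] → 28; +4 tail pad (align 8); size 32, align 8
@0: offset [2B, align 2] → 2
+2 pad (align 4)
@4: blocks [32B, align 4] → 36
@36: reserved [8B, align 4] → 44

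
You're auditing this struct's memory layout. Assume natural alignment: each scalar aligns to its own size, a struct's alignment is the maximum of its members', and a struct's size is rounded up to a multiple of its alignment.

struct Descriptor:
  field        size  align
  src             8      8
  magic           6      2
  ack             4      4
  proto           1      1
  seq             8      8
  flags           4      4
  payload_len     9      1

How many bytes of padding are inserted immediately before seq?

src at 0 (size 8, align 8) → ends 8
magic at 8 (size 6, align 2) → ends 14
pad 2 to align 4 for ack
ack at 16 (size 4, align 4) → ends 20
proto at 20 (size 1, align 1) → ends 21
pad 3 to align 8 for seq
seq at 24 (size 8, align 8) → ends 32

3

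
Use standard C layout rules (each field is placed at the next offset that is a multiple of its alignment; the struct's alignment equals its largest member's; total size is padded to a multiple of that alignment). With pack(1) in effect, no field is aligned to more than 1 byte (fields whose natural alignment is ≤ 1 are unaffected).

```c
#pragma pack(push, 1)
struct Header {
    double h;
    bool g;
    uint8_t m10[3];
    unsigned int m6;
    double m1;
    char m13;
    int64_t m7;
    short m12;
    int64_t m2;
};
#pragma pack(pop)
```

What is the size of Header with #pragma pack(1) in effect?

43

0..8  h  (8B, 1-aligned)
8..9  g  (1B, 1-aligned)
9..12  m10  (3B, 1-aligned)
12..16  m6  (4B, 1-aligned)
16..24  m1  (8B, 1-aligned)
24..25  m13  (1B, 1-aligned)
25..33  m7  (8B, 1-aligned)
33..35  m12  (2B, 1-aligned)
35..43  m2  (8B, 1-aligned)
sizeof = 43, alignof = 1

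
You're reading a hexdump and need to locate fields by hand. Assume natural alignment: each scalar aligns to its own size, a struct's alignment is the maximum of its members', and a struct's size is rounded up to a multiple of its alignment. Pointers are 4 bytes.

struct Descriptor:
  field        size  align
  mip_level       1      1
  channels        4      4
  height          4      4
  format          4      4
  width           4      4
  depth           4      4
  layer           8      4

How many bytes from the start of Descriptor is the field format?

12

0..1  mip_level  (1B, 1-aligned)
1..4  -- padding (3B)
4..8  channels  (4B, 4-aligned)
8..12  height  (4B, 4-aligned)
12..16  format  (4B, 4-aligned)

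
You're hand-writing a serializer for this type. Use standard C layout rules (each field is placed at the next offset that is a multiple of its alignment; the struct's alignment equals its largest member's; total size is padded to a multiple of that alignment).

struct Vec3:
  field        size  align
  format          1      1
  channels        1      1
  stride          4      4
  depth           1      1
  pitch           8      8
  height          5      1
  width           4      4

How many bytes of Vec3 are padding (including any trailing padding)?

16

0..1  format  (1B, 1-aligned)
1..2  channels  (1B, 1-aligned)
2..4  -- padding (2B)
4..8  stride  (4B, 4-aligned)
8..9  depth  (1B, 1-aligned)
9..16  -- padding (7B)
16..24  pitch  (8B, 8-aligned)
24..29  height  (5B, 1-aligned)
29..32  -- padding (3B)
32..36  width  (4B, 4-aligned)
36..40  -- tail padding (4B)
sizeof = 40, alignof = 8
data bytes 24, size 40 → padding 16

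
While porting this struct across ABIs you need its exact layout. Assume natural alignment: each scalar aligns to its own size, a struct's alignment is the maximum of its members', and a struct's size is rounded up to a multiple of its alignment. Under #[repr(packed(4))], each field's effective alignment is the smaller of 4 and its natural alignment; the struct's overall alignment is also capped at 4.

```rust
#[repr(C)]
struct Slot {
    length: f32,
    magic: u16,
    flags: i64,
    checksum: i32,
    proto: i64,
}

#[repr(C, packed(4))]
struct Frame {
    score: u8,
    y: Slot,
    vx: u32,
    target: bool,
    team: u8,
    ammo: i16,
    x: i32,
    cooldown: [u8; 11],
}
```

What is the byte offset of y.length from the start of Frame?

4

Slot: 0..4  length  (4B, 4-aligned); 4..6  magic  (2B, 2-aligned); 6..8  -- padding (2B); 8..16  flags  (8B, 8-aligned); 16..20  checksum  (4B, 4-aligned); 20..24  -- padding (4B); 24..32  proto  (8B, 8-aligned); sizeof = 32, alignof = 8
0..1  score  (1B, 1-aligned)
1..4  -- padding (3B)
4..36  y  (32B, 4-aligned)
within Slot: length at 0
4 + 0 = 4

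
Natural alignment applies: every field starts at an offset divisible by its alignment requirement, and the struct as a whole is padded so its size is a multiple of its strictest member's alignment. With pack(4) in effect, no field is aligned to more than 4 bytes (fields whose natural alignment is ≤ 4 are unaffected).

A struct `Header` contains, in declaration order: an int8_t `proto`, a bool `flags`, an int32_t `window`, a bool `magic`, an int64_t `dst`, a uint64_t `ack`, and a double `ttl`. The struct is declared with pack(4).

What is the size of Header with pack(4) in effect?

36

@0: proto [1B, align 1] → 1
@1: flags [1B, align 1] → 2
+2 pad (align 4)
@4: window [4B, align 4] → 8
@8: magic [1B, align 1] → 9
+3 pad (align 4)
@12: dst [8B, align 4] → 20
@20: ack [8B, align 4] → 28
@28: ttl [8B, align 4] → 36
size 36, align 4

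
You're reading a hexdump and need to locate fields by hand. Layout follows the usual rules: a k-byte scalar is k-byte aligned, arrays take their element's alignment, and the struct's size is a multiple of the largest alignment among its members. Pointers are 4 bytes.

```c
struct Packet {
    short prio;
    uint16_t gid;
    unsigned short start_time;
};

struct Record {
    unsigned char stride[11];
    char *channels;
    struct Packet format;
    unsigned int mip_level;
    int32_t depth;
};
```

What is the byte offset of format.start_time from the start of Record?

20

Packet: prio at 0 (size 2, align 2) → ends 2; gid at 2 (size 2, align 2) → ends 4; start_time at 4 (size 2, align 2) → ends 6; total 6 bytes, alignment 2
stride at 0 (size 11, align 1) → ends 11
pad 1 to align 4 for channels
channels at 12 (size 4, align 4) → ends 16
format at 16 (size 6, align 2) → ends 22
within Packet: start_time at 4
16 + 4 = 20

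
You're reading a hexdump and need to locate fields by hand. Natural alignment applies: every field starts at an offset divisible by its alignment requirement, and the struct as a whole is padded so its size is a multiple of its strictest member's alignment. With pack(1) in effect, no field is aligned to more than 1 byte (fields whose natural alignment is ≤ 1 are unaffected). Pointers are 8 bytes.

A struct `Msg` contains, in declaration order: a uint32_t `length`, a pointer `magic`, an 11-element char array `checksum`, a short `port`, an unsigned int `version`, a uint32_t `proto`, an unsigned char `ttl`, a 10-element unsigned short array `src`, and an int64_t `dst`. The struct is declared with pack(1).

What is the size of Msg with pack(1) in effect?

62

0..4  length  (4B, 1-aligned)
4..12  magic  (8B, 1-aligned)
12..23  checksum  (11B, 1-aligned)
23..25  port  (2B, 1-aligned)
25..29  version  (4B, 1-aligned)
29..33  proto  (4B, 1-aligned)
33..34  ttl  (1B, 1-aligned)
34..54  src  (20B, 1-aligned)
54..62  dst  (8B, 1-aligned)
sizeof = 62, alignof = 1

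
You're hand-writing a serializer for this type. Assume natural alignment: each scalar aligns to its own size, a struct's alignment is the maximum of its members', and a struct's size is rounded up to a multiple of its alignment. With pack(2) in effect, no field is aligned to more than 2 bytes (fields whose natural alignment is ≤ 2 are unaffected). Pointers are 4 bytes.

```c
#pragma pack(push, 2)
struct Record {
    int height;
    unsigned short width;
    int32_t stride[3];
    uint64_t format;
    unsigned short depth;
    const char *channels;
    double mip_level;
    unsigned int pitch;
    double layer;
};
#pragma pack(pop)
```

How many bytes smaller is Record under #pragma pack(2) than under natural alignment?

12

natural layout:
  0..4  height  (4B, 4-aligned)
  4..6  width  (2B, 2-aligned)
  6..8  -- padding (2B)
  8..20  stride  (12B, 4-aligned)
  20..24  -- padding (4B)
  24..32  format  (8B, 8-aligned)
  32..34  depth  (2B, 2-aligned)
  34..36  -- padding (2B)
  36..40  channels  (4B, 4-aligned)
  40..48  mip_level  (8B, 8-aligned)
  48..52  pitch  (4B, 4-aligned)
  52..56  -- padding (4B)
  56..64  layer  (8B, 8-aligned)
  sizeof = 64, alignof = 8
packed(2) layout:
  0..4  height  (4B, 2-aligned)
  4..6  width  (2B, 2-aligned)
  6..18  stride  (12B, 2-aligned)
  18..26  format  (8B, 2-aligned)
  26..28  depth  (2B, 2-aligned)
  28..32  channels  (4B, 2-aligned)
  32..40  mip_level  (8B, 2-aligned)
  40..44  pitch  (4B, 2-aligned)
  44..52  layer  (8B, 2-aligned)
  sizeof = 52, alignof = 2
64 − 52 = 12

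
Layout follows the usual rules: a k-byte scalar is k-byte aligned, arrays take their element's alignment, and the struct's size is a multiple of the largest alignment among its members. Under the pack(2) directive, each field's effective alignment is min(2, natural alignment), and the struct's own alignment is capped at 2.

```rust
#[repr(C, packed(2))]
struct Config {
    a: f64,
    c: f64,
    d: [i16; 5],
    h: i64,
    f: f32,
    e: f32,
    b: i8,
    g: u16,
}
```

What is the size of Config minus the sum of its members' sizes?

1

0..8  a  (8B, 2-aligned)
8..16  c  (8B, 2-aligned)
16..26  d  (10B, 2-aligned)
26..34  h  (8B, 2-aligned)
34..38  f  (4B, 2-aligned)
38..42  e  (4B, 2-aligned)
42..43  b  (1B, 1-aligned)
43..44  -- padding (1B)
44..46  g  (2B, 2-aligned)
sizeof = 46, alignof = 2
data bytes 45, size 46 → padding 1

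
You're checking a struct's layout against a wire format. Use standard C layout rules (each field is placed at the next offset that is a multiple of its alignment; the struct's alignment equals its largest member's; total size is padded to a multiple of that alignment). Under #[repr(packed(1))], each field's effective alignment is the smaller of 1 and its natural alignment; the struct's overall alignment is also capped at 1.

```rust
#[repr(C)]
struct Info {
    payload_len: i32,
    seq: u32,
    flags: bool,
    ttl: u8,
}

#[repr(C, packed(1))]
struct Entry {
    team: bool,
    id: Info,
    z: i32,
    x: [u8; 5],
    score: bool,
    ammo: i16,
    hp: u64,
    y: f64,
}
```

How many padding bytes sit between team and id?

Info: @0: payload_len [4B, align 4] → 4; @4: seq [4B, align 4] → 8; @8: flags [1B, align 1] → 9; @9: ttl [1B, align 1] → 10; +2 tail pad (align 4); size 12, align 4
@0: team [1B, align 1] → 1
@1: id [12B, align 1] → 13

0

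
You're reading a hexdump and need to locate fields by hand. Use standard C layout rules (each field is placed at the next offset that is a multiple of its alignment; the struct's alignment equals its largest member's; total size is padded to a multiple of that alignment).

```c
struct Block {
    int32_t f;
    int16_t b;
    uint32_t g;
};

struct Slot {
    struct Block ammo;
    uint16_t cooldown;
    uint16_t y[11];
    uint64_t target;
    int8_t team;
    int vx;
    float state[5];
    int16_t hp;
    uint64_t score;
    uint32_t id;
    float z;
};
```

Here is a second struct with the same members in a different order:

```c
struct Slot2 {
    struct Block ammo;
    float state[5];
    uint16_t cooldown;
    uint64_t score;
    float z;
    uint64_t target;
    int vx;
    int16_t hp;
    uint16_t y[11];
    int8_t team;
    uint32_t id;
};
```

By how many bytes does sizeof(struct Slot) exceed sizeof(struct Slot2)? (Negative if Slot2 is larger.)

-8

Block: @0: f [4B, align 4] → 4; @4: b [2B, align 2] → 6; +2 pad (align 4); @8: g [4B, align 4] → 12; size 12, align 4
@0: ammo [12B, align 4] → 12
@12: cooldown [2B, align 2] → 14
@14: y [22B, align 2] → 36
+4 pad (align 8)
@40: target [8B, align 8] → 48
@48: team [1B, align 1] → 49
+3 pad (align 4)
@52: vx [4B, align 4] → 56
@56: state [20B, align 4] → 76
@76: hp [2B, align 2] → 78
+2 pad (align 8)
@80: score [8B, align 8] → 88
@88: id [4B, align 4] → 92
@92: z [4B, align 4] → 96
size 96, align 8
— Slot2 —
@0: ammo [12B, align 4] → 12
@12: state [20B, align 4] → 32
@32: cooldown [2B, align 2] → 34
+6 pad (align 8)
@40: score [8B, align 8] → 48
@48: z [4B, align 4] → 52
+4 pad (align 8)
@56: target [8B, align 8] → 64
@64: vx [4B, align 4] → 68
@68: hp [2B, align 2] → 70
@70: y [22B, align 2] → 92
@92: team [1B, align 1] → 93
+3 pad (align 4)
@96: id [4B, align 4] → 100
+4 tail pad (align 8)
size 104, align 8
96 − 104 = -8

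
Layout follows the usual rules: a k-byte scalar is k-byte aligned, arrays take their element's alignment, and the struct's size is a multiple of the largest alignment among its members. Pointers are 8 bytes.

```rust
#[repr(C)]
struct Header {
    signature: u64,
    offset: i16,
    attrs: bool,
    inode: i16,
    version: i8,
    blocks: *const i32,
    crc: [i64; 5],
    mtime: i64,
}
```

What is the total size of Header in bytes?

72 bytes

signature at 0 (size 8, align 8) → ends 8
offset at 8 (size 2, align 2) → ends 10
attrs at 10 (size 1, align 1) → ends 11
pad 1 to align 2 for inode
inode at 12 (size 2, align 2) → ends 14
version at 14 (size 1, align 1) → ends 15
pad 1 to align 8 for blocks
blocks at 16 (size 8, align 8) → ends 24
crc at 24 (size 40, align 8) → ends 64
mtime at 64 (size 8, align 8) → ends 72
total 72 bytes, alignment 8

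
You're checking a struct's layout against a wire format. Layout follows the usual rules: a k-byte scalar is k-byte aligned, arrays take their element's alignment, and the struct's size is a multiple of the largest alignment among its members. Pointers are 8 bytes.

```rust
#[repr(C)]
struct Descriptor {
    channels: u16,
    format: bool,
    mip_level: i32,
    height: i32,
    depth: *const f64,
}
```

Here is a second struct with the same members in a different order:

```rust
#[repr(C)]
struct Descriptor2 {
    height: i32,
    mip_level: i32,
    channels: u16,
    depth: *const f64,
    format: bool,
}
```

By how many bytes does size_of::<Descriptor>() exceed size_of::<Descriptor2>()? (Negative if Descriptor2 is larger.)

-8

0..2  channels  (2B, 2-aligned)
2..3  format  (1B, 1-aligned)
3..4  -- padding (1B)
4..8  mip_level  (4B, 4-aligned)
8..12  height  (4B, 4-aligned)
12..16  -- padding (4B)
16..24  depth  (8B, 8-aligned)
sizeof = 24, alignof = 8
— Descriptor2 —
0..4  height  (4B, 4-aligned)
4..8  mip_level  (4B, 4-aligned)
8..10  channels  (2B, 2-aligned)
10..16  -- padding (6B)
16..24  depth  (8B, 8-aligned)
24..25  format  (1B, 1-aligned)
25..32  -- tail padding (7B)
sizeof = 32, alignof = 8
24 − 32 = -8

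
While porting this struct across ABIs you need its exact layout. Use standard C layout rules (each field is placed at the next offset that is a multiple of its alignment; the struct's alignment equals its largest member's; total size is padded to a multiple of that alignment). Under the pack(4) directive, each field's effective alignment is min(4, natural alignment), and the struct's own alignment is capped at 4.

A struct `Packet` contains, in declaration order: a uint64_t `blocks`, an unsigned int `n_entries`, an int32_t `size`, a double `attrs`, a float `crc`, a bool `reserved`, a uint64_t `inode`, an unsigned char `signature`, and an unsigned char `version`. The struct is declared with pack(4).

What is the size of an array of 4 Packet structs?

blocks at 0 (size 8, align 4) → ends 8
n_entries at 8 (size 4, align 4) → ends 12
size at 12 (size 4, align 4) → ends 16
attrs at 16 (size 8, align 4) → ends 24
crc at 24 (size 4, align 4) → ends 28
reserved at 28 (size 1, align 1) → ends 29
pad 3 to align 4 for inode
inode at 32 (size 8, align 4) → ends 40
signature at 40 (size 1, align 1) → ends 41
version at 41 (size 1, align 1) → ends 42
tail pad 2 to reach multiple of 4
total 44 bytes, alignment 4
array of 4: 4 × 44 = 176

176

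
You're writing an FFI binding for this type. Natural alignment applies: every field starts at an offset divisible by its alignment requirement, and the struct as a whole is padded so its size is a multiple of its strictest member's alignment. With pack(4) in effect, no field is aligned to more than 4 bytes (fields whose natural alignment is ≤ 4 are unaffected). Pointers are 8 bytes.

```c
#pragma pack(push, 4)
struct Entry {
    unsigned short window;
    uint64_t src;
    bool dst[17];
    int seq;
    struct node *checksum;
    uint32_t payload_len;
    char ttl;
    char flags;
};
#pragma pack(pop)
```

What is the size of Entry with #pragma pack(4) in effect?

52

@0: window [2B, align 2] → 2
+2 pad (align 4)
@4: src [8B, align 4] → 12
@12: dst [17B, align 1] → 29
+3 pad (align 4)
@32: seq [4B, align 4] → 36
@36: checksum [8B, align 4] → 44
@44: payload_len [4B, align 4] → 48
@48: ttl [1B, align 1] → 49
@49: flags [1B, align 1] → 50
+2 tail pad (align 4)
size 52, align 4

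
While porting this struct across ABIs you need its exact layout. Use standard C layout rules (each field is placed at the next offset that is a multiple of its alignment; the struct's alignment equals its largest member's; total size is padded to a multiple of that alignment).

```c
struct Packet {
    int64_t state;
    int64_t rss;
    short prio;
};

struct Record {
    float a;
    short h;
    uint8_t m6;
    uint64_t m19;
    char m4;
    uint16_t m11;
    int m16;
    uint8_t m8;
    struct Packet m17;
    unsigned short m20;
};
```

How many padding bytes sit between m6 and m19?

1

Packet: state at 0 (size 8, align 8) → ends 8; rss at 8 (size 8, align 8) → ends 16; prio at 16 (size 2, align 2) → ends 18; tail pad 6 to reach multiple of 8; total 24 bytes, alignment 8
a at 0 (size 4, align 4) → ends 4
h at 4 (size 2, align 2) → ends 6
m6 at 6 (size 1, align 1) → ends 7
pad 1 to align 8 for m19
m19 at 8 (size 8, align 8) → ends 16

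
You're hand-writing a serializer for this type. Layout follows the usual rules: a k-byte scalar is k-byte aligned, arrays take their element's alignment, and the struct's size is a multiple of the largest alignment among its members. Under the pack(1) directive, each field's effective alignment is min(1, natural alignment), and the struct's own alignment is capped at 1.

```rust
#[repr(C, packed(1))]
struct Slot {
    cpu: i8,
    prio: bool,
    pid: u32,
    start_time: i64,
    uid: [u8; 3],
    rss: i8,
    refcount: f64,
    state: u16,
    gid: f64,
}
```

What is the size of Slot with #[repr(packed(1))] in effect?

0..1  cpu  (1B, 1-aligned)
1..2  prio  (1B, 1-aligned)
2..6  pid  (4B, 1-aligned)
6..14  start_time  (8B, 1-aligned)
14..17  uid  (3B, 1-aligned)
17..18  rss  (1B, 1-aligned)
18..26  refcount  (8B, 1-aligned)
26..28  state  (2B, 1-aligned)
28..36  gid  (8B, 1-aligned)
sizeof = 36, alignof = 1

36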